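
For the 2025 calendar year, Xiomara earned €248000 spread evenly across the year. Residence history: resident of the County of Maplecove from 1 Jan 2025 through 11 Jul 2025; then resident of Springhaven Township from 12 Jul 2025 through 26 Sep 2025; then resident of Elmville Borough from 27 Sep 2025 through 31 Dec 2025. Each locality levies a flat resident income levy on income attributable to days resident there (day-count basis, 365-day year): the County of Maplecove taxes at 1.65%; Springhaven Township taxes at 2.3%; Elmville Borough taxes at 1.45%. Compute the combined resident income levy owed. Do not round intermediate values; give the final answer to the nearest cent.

The County of Maplecove, 1 Jan – 11 Jul 2025: 192 days → €248000 × 1.65% × 192/365 = €2152.5041
Springhaven Township, 12 Jul – 26 Sep 2025: 77 days → €248000 × 2.3% × 77/365 = €1203.3096
Elmville Borough, 27 Sep – 31 Dec 2025: 96 days → €248000 × 1.45% × 96/365 = €945.7973
Total = €4301.6110

€4301.61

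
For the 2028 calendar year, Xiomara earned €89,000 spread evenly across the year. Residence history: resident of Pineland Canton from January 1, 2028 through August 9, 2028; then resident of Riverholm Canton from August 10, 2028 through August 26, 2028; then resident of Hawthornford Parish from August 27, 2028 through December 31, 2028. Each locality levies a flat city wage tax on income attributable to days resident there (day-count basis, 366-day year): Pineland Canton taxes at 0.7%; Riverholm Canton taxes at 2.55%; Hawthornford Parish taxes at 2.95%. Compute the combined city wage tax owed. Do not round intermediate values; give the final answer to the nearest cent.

Pineland Canton, January 1 – August 9, 2028: 222 days → €89,000 × 0.7% × 222/366 = €377.8852
Riverholm Canton, August 10 – August 26, 2028: 17 days → €89,000 × 2.55% × 17/366 = €105.4139
Hawthornford Parish, August 27 – December 31, 2028: 127 days → €89,000 × 2.95% × 127/366 = €911.0342
Total = €1,394.3333

€1,394.33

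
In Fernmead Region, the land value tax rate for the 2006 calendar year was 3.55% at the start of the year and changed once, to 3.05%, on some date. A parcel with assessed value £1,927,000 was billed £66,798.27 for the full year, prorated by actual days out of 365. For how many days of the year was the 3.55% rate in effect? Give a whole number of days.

304 days

Let d = days at the first rate; then 365 − d days at the second rate.
£1,927,000 × [3.55%·d + 3.05%·(365−d)] / 365 = £66,798.27
Solving gives d = 304, so the new rate took effect on 1 Nov 2006.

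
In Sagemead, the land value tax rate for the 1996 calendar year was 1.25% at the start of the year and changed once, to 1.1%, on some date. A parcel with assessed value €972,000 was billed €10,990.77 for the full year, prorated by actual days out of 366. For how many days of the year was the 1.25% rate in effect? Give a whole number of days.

75 days

Let d = days at the first rate; then 366 − d days at the second rate.
€972,000 × [1.25%·d + 1.1%·(366−d)] / 366 = €10,990.77
Solving gives d = 75, so the new rate took effect on March 16, 1996.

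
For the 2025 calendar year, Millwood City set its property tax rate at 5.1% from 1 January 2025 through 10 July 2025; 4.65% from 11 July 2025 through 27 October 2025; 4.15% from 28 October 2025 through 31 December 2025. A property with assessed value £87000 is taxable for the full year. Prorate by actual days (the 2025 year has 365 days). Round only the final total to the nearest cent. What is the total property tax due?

1 January – 10 July 2025: 191 days at 5.1% → £87000 × 5.1% × 191/365 = £2321.8274
11 July – 27 October 2025: 109 days at 4.65% → £87000 × 4.65% × 109/365 = £1208.1082
28 October – 31 December 2025: 65 days at 4.15% → £87000 × 4.15% × 65/365 = £642.9658
Total = £4172.9014

£4172.90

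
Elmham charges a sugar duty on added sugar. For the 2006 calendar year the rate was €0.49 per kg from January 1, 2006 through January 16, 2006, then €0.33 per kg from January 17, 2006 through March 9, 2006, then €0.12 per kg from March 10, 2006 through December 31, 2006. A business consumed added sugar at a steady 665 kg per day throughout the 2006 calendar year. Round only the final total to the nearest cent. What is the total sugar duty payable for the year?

January 1 – January 16, 2006: 16 days × 665 kg/day = 10,640 kg at €0.49/kg → €5213.60
January 17 – March 9, 2006: 52 days × 665 kg/day = 34,580 kg at €0.33/kg → €11411.40
March 10 – December 31, 2006: 297 days × 665 kg/day = 197,505 kg at €0.12/kg → €23700.60

€40325.60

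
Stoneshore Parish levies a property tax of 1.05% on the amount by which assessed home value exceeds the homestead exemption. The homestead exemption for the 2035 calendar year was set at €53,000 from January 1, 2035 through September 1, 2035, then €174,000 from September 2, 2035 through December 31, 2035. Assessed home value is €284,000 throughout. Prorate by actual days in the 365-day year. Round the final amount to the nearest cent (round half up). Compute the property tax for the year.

January 1 – September 1, 2035: 244 days, exemption €53,000 → (€284,000 − €53,000) × 1.05% × 244/365 = €1,621.4301
September 2 – December 31, 2035: 121 days, exemption €174,000 → (€284,000 − €174,000) × 1.05% × 121/365 = €382.8904
Total = €2,004.3205

€2,004.32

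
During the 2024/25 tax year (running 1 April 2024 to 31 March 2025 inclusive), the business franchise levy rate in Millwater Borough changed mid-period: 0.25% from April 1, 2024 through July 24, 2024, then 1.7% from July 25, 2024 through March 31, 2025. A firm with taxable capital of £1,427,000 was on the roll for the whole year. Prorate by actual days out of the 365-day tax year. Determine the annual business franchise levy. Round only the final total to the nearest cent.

£17,739.76

April 1 – July 24, 2024: 115 days at 0.25% → £1,427,000 × 0.25% × 115/365 = £1,124.0068
July 25, 2024 – March 31, 2025: 250 days at 1.7% → £1,427,000 × 1.7% × 250/365 = £16,615.7534
Total = £17,739.7603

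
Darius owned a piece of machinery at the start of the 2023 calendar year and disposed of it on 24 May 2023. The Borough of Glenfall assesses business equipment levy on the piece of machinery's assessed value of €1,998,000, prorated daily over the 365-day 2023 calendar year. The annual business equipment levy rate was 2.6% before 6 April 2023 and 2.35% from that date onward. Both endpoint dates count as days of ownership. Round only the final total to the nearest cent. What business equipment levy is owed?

1 January – 5 April 2023: 95 days at 2.6% → €1,998,000 × 2.6% × 95/365 = €13,520.7123
6 April – 24 May 2023: 49 days at 2.35% → €1,998,000 × 2.35% × 49/365 = €6,303.2795
Total = €19,823.9918

€19,823.99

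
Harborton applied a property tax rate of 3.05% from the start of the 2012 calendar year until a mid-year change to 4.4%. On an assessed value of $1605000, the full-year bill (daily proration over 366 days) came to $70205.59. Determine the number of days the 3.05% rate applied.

Let d = days at the first rate; then 366 − d days at the second rate.
$1605000 × [3.05%·d + 4.4%·(366−d)] / 366 = $70205.59
Solving gives d = 7, so the new rate took effect on 8 January 2012.

7 days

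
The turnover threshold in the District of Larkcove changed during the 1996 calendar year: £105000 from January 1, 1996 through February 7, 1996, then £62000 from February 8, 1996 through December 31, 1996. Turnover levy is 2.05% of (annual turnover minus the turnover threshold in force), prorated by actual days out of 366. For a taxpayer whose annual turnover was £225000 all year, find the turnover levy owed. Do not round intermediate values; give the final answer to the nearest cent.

£3249.98

January 1 – February 7, 1996: 38 days, exemption £105000 → (£225000 − £105000) × 2.05% × 38/366 = £255.4098
February 8 – December 31, 1996: 328 days, exemption £62000 → (£225000 − £62000) × 2.05% × 328/366 = £2994.5683
Total = £3249.9781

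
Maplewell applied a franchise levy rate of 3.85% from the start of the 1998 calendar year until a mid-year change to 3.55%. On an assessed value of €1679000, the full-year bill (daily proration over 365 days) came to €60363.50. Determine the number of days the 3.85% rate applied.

Let d = days at the first rate; then 365 − d days at the second rate.
€1679000 × [3.85%·d + 3.55%·(365−d)] / 365 = €60363.50
Solving gives d = 55, so the new rate took effect on 25 Feb 1998.

55 days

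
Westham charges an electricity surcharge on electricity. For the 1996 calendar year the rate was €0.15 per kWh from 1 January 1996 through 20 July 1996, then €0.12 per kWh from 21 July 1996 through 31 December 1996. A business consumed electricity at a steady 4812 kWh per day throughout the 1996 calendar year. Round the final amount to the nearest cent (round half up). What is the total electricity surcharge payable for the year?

1 January – 20 July 1996: 202 days × 4812 kWh/day = 972,024 kWh at €0.15/kWh → €145803.60
21 July – 31 December 1996: 164 days × 4812 kWh/day = 789,168 kWh at €0.12/kWh → €94700.16

€240503.76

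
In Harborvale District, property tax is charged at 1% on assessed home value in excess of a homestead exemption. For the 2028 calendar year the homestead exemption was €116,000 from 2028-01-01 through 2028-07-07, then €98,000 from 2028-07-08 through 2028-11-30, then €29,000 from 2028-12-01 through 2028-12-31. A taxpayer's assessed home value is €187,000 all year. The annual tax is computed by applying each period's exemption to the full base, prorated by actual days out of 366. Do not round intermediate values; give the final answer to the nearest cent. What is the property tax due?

€855.49

2028-01-01 to 2028-07-07: 189 days, exemption €116,000 → (€187,000 − €116,000) × 1% × 189/366 = €366.6393
2028-07-08 to 2028-11-30: 146 days, exemption €98,000 → (€187,000 − €98,000) × 1% × 146/366 = €355.0273
2028-12-01 to 2028-12-31: 31 days, exemption €29,000 → (€187,000 − €29,000) × 1% × 31/366 = €133.8251
Total = €855.4918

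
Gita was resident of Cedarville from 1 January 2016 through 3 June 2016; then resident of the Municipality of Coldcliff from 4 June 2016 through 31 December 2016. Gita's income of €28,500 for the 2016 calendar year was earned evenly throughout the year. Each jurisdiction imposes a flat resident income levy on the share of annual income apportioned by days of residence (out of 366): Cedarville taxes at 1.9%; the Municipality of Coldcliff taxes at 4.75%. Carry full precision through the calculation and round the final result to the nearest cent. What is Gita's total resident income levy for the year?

Cedarville, 1 January – 3 June 2016: 155 days → €28,500 × 1.9% × 155/366 = €229.3238
The Municipality of Coldcliff, 4 June – 31 December 2016: 211 days → €28,500 × 4.75% × 211/366 = €780.4406
Total = €1,009.7643

€1,009.76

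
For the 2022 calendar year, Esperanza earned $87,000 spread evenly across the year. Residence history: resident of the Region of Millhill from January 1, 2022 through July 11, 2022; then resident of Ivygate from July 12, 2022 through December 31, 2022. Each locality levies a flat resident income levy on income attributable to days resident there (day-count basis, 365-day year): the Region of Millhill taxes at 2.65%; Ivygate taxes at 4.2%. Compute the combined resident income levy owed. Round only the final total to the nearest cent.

$2,944.65

The Region of Millhill, January 1 – July 11, 2022: 192 days → $87,000 × 2.65% × 192/365 = $1,212.7562
Ivygate, July 12 – December 31, 2022: 173 days → $87,000 × 4.2% × 173/365 = $1,731.8959
Total = $2,944.6521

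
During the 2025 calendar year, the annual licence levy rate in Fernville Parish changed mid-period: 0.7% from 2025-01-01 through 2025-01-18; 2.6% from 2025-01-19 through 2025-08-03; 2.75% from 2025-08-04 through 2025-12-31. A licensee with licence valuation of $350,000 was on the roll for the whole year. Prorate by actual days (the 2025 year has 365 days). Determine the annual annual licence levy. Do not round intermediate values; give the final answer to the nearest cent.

2025-01-01 to 2025-01-18: 18 days at 0.7% → $350,000 × 0.7% × 18/365 = $120.8219
2025-01-19 to 2025-08-03: 197 days at 2.6% → $350,000 × 2.6% × 197/365 = $4,911.5068
2025-08-04 to 2025-12-31: 150 days at 2.75% → $350,000 × 2.75% × 150/365 = $3,955.4795
Total = $8,987.8082

$8,987.81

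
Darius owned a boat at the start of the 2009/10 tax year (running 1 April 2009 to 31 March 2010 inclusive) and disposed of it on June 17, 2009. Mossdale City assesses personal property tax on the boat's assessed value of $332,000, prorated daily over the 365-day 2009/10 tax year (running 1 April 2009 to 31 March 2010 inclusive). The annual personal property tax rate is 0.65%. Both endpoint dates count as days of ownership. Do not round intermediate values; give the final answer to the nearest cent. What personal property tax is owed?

Days held (April 1 – June 17, 2009): 78 out of 365
Tax = $332,000 × 0.65% × 78/365 = $461.1616

$461.16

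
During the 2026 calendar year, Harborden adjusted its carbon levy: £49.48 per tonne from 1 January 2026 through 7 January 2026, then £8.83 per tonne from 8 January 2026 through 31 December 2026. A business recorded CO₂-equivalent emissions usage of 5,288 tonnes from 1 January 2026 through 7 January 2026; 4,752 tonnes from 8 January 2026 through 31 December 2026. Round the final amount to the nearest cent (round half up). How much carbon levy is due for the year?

£303,610.40

1 January – 7 January 2026: 5,288 tonnes at £49.48/tonne → £261,650.24
8 January – 31 December 2026: 4,752 tonnes at £8.83/tonne → £41,960.16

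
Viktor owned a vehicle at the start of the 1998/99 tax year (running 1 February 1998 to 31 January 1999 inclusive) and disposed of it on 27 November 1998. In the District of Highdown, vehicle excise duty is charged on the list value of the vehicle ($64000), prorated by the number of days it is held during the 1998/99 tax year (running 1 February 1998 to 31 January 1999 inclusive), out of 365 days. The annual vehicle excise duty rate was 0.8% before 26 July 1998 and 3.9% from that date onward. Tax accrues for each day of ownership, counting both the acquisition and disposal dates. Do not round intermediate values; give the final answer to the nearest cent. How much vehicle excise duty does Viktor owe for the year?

1 February – 25 July 1998: 175 days at 0.8% → $64000 × 0.8% × 175/365 = $245.4795
26 July – 27 November 1998: 125 days at 3.9% → $64000 × 3.9% × 125/365 = $854.7945
Total = $1100.2740

$1100.27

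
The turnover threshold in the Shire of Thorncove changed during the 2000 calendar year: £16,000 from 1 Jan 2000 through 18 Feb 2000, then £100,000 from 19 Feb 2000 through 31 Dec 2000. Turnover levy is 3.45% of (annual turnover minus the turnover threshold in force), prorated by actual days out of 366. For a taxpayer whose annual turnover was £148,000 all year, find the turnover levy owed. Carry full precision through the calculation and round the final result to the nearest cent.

1 Jan – 18 Feb 2000: 49 days, exemption £16,000 → (£148,000 − £16,000) × 3.45% × 49/366 = £609.6885
19 Feb – 31 Dec 2000: 317 days, exemption £100,000 → (£148,000 − £100,000) × 3.45% × 317/366 = £1,434.2951
Total = £2,043.9836

£2,043.98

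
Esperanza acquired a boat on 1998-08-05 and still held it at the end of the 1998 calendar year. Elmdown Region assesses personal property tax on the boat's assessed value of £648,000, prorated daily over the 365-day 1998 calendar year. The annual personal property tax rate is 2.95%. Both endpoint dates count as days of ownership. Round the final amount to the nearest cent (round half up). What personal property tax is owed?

£7,803.52

Days held (1998-08-05 to 1998-12-31): 149 out of 365
Tax = £648,000 × 2.95% × 149/365 = £7,803.5178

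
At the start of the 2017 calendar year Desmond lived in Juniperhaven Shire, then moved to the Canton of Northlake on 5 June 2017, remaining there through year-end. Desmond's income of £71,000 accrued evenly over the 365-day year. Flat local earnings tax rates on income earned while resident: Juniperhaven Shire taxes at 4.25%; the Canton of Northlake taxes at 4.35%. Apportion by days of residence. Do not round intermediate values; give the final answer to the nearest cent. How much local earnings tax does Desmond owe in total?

Juniperhaven Shire, 1 January – 4 June 2017: 155 days → £71,000 × 4.25% × 155/365 = £1,281.4041
The Canton of Northlake, 5 June – 31 December 2017: 210 days → £71,000 × 4.35% × 210/365 = £1,776.9452
Total = £3,058.3493

£3,058.35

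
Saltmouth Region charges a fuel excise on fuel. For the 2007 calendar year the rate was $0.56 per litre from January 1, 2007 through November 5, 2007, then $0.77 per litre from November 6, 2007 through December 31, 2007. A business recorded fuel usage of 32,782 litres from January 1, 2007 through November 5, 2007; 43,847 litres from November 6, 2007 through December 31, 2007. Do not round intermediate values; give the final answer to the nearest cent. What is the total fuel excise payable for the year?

$52,120.11

January 1 – November 5, 2007: 32,782 litres at $0.56/litre → $18,357.92
November 6 – December 31, 2007: 43,847 litres at $0.77/litre → $33,762.19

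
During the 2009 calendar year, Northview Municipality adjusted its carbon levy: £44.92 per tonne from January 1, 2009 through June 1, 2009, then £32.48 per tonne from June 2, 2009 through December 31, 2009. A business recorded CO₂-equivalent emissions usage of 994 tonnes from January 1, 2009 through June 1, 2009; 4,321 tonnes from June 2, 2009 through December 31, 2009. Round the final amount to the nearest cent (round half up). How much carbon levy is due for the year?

£184,996.56

January 1 – June 1, 2009: 994 tonnes at £44.92/tonne → £44,650.48
June 2 – December 31, 2009: 4,321 tonnes at £32.48/tonne → £140,346.08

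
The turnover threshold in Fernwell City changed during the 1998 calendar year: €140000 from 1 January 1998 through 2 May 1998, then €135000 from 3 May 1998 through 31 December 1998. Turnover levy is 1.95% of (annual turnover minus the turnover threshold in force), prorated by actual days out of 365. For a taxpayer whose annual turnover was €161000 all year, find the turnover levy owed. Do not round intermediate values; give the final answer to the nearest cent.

1 January – 2 May 1998: 122 days, exemption €140000 → (€161000 − €140000) × 1.95% × 122/365 = €136.8740
3 May – 31 December 1998: 243 days, exemption €135000 → (€161000 − €135000) × 1.95% × 243/365 = €337.5370
Total = €474.4110

€474.41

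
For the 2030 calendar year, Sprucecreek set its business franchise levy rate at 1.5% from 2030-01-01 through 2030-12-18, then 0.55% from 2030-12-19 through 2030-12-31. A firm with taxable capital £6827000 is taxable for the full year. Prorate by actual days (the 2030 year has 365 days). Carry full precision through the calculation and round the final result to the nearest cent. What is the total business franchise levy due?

£100095.04

2030-01-01 to 2030-12-18: 352 days at 1.5% → £6827000 × 1.5% × 352/365 = £98757.6986
2030-12-19 to 2030-12-31: 13 days at 0.55% → £6827000 × 0.55% × 13/365 = £1337.3438
Total = £100095.0425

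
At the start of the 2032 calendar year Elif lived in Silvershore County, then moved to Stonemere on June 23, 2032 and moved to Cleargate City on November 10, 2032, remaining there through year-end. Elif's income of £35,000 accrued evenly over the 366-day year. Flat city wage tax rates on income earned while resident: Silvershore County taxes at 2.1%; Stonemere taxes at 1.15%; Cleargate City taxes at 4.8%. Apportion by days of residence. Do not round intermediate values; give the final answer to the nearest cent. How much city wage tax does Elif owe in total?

Silvershore County, January 1 – June 22, 2032: 174 days → £35,000 × 2.1% × 174/366 = £349.4262
Stonemere, June 23 – November 9, 2032: 140 days → £35,000 × 1.15% × 140/366 = £153.9617
Cleargate City, November 10 – December 31, 2032: 52 days → £35,000 × 4.8% × 52/366 = £238.6885
Total = £742.0765

£742.08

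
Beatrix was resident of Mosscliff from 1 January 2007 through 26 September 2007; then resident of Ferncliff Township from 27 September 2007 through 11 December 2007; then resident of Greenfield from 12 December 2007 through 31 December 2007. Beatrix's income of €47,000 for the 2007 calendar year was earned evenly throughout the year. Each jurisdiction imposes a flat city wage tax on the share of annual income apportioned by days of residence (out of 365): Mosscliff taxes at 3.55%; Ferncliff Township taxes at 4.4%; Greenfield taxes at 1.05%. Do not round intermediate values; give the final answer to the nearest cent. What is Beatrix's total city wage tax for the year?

€1,687.30

Mosscliff, 1 January – 26 September 2007: 269 days → €47,000 × 3.55% × 269/365 = €1,229.6616
Ferncliff Township, 27 September – 11 December 2007: 76 days → €47,000 × 4.4% × 76/365 = €430.5973
Greenfield, 12 December – 31 December 2007: 20 days → €47,000 × 1.05% × 20/365 = €27.0411
Total = €1,687.3000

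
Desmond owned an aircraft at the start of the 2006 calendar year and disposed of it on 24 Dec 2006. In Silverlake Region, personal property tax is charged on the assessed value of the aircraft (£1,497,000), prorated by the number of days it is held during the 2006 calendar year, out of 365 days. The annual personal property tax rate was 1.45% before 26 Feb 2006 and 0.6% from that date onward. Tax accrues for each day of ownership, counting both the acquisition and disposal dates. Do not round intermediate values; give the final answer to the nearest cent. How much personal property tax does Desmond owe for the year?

£10,761.99

1 Jan – 25 Feb 2006: 56 days at 1.45% → £1,497,000 × 1.45% × 56/365 = £3,330.3123
26 Feb – 24 Dec 2006: 302 days at 0.6% → £1,497,000 × 0.6% × 302/365 = £7,431.6822
Total = £10,761.9945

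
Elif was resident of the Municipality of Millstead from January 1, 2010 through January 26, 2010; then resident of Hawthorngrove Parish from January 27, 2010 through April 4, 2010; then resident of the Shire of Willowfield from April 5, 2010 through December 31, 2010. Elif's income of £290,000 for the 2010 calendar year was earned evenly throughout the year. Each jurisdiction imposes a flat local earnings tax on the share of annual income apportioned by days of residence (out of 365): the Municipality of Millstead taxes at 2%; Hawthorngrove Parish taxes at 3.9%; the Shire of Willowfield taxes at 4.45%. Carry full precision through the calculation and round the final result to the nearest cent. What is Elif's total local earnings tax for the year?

The Municipality of Millstead, January 1 – January 26, 2010: 26 days → £290,000 × 2% × 26/365 = £413.1507
Hawthorngrove Parish, January 27 – April 4, 2010: 68 days → £290,000 × 3.9% × 68/365 = £2,107.0685
The Shire of Willowfield, April 5 – December 31, 2010: 271 days → £290,000 × 4.45% × 271/365 = £9,581.5205
Total = £12,101.7397

£12,101.74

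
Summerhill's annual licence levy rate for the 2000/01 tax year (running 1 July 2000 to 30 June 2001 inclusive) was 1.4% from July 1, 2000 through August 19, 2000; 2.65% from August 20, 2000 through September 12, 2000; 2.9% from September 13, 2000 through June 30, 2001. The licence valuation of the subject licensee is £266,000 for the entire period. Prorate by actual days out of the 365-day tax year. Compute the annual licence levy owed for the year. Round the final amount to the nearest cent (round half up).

£7,123.70

July 1 – August 19, 2000: 50 days at 1.4% → £266,000 × 1.4% × 50/365 = £510.1370
August 20 – September 12, 2000: 24 days at 2.65% → £266,000 × 2.65% × 24/365 = £463.4959
September 13, 2000 – June 30, 2001: 291 days at 2.9% → £266,000 × 2.9% × 291/365 = £6,150.0658
Total = £7,123.6986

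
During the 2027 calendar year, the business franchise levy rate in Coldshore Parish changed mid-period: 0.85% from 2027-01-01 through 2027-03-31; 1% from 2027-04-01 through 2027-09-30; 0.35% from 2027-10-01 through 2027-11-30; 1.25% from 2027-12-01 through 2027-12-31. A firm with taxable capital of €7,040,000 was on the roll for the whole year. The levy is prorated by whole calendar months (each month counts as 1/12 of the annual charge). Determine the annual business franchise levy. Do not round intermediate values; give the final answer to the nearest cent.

2027-01-01 to 2027-03-31: 3 months at 0.85% → €7,040,000 × 0.85% × 3/12 = €14,960.0000
2027-04-01 to 2027-09-30: 6 months at 1% → €7,040,000 × 1% × 6/12 = €35,200.0000
2027-10-01 to 2027-11-30: 2 months at 0.35% → €7,040,000 × 0.35% × 2/12 = €4,106.6667
2027-12-01 to 2027-12-31: 1 month at 1.25% → €7,040,000 × 1.25% × 1/12 = €7,333.3333
Total = €61,600.0000

€61,600.00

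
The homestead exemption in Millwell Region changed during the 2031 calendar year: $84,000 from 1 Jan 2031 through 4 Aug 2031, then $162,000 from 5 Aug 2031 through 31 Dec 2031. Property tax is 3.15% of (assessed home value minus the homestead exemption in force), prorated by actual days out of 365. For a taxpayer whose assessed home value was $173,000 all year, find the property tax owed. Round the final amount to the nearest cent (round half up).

1 Jan – 4 Aug 2031: 216 days, exemption $84,000 → ($173,000 − $84,000) × 3.15% × 216/365 = $1,659.0575
5 Aug – 31 Dec 2031: 149 days, exemption $162,000 → ($173,000 − $162,000) × 3.15% × 149/365 = $141.4479
Total = $1,800.5055

$1,800.51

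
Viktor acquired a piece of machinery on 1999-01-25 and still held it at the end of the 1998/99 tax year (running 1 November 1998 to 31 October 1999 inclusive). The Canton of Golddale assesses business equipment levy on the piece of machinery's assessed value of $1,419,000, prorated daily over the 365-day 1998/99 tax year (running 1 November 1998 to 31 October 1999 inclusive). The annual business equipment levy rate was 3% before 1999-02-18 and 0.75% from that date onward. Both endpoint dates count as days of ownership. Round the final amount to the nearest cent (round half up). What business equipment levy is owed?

$10,263.45

1999-01-25 to 1999-02-17: 24 days at 3% → $1,419,000 × 3% × 24/365 = $2,799.1233
1999-02-18 to 1999-10-31: 256 days at 0.75% → $1,419,000 × 0.75% × 256/365 = $7,464.3288
Total = $10,263.4521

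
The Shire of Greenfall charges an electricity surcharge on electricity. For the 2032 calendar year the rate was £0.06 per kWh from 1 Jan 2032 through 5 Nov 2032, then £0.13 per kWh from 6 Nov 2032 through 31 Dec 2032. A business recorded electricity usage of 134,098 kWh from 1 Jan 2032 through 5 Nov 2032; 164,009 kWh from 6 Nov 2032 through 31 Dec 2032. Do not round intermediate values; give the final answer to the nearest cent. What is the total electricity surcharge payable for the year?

£29367.05

1 Jan – 5 Nov 2032: 134,098 kWh at £0.06/kWh → £8045.88
6 Nov – 31 Dec 2032: 164,009 kWh at £0.13/kWh → £21321.17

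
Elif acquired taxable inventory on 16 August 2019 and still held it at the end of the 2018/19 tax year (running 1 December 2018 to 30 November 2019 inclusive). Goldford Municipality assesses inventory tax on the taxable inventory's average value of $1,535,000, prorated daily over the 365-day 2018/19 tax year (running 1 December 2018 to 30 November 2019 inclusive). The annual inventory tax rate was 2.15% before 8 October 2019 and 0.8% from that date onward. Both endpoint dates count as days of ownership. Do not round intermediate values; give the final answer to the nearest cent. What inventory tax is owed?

$6,608.91

16 August – 7 October 2019: 53 days at 2.15% → $1,535,000 × 2.15% × 53/365 = $4,792.1438
8 October – 30 November 2019: 54 days at 0.8% → $1,535,000 × 0.8% × 54/365 = $1,816.7671
Total = $6,608.9110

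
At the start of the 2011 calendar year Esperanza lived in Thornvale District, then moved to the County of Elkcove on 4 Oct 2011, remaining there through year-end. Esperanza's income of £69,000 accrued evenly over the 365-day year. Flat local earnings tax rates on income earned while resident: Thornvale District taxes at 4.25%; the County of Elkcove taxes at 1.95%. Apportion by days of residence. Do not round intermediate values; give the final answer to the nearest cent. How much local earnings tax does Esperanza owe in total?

£2,545.53

Thornvale District, 1 Jan – 3 Oct 2011: 276 days → £69,000 × 4.25% × 276/365 = £2,217.4521
The County of Elkcove, 4 Oct – 31 Dec 2011: 89 days → £69,000 × 1.95% × 89/365 = £328.0808
Total = £2,545.5329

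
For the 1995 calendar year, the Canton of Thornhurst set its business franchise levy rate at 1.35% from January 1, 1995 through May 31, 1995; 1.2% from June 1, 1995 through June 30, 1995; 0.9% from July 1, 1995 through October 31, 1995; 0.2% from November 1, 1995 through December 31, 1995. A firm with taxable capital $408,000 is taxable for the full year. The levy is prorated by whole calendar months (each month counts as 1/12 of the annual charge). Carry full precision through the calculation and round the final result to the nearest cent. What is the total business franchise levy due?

January 1 – May 31, 1995: 5 months at 1.35% → $408,000 × 1.35% × 5/12 = $2,295.0000
June 1 – June 30, 1995: 1 month at 1.2% → $408,000 × 1.2% × 1/12 = $408.0000
July 1 – October 31, 1995: 4 months at 0.9% → $408,000 × 0.9% × 4/12 = $1,224.0000
November 1 – December 31, 1995: 2 months at 0.2% → $408,000 × 0.2% × 2/12 = $136.0000
Total = $4,063.0000

$4,063.00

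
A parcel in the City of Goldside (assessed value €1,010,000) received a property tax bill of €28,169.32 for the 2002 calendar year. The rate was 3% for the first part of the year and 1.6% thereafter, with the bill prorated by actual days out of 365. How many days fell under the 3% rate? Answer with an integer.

Let d = days at the first rate; then 365 − d days at the second rate.
€1,010,000 × [3%·d + 1.6%·(365−d)] / 365 = €28,169.32
Solving gives d = 310, so the new rate took effect on November 7, 2002.

310 days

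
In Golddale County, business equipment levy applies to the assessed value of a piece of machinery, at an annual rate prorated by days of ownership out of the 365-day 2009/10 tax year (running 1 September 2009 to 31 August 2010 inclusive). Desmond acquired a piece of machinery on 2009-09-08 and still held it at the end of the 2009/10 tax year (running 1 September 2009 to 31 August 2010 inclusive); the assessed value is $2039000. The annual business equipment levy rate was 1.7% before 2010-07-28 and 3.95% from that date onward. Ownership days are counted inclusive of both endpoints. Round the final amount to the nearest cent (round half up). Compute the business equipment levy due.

$38397.44

2009-09-08 to 2010-07-27: 323 days at 1.7% → $2039000 × 1.7% × 323/365 = $30674.3808
2010-07-28 to 2010-08-31: 35 days at 3.95% → $2039000 × 3.95% × 35/365 = $7723.0616
Total = $38397.4425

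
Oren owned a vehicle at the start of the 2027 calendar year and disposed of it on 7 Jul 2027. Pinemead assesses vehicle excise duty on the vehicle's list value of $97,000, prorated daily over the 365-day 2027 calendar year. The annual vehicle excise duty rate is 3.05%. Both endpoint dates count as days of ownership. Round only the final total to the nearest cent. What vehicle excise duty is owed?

Days held (1 Jan – 7 Jul 2027): 188 out of 365
Tax = $97,000 × 3.05% × 188/365 = $1,523.8301

$1,523.83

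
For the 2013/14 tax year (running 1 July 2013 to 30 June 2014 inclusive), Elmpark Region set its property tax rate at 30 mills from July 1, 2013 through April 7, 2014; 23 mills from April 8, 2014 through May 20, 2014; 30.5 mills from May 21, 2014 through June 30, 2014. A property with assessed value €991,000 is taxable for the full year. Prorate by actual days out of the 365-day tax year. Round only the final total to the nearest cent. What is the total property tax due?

€28,968.42

July 1, 2013 – April 7, 2014: 281 days at 30 mills → €991,000 × 3% × 281/365 = €22,888.0274
April 8 – May 20, 2014: 43 days at 23 mills → €991,000 × 2.3% × 43/365 = €2,685.2027
May 21 – June 30, 2014: 41 days at 30.5 mills → €991,000 × 3.05% × 41/365 = €3,395.1932
Total = €28,968.4233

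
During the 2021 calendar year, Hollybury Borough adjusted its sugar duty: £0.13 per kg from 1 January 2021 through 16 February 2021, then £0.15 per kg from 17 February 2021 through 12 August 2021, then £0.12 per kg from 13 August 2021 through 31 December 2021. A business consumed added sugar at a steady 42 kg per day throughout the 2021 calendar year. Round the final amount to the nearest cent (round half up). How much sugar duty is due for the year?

£2082.36

1 January – 16 February 2021: 47 days × 42 kg/day = 1,974 kg at £0.13/kg → £256.62
17 February – 12 August 2021: 177 days × 42 kg/day = 7,434 kg at £0.15/kg → £1115.10
13 August – 31 December 2021: 141 days × 42 kg/day = 5,922 kg at £0.12/kg → £710.64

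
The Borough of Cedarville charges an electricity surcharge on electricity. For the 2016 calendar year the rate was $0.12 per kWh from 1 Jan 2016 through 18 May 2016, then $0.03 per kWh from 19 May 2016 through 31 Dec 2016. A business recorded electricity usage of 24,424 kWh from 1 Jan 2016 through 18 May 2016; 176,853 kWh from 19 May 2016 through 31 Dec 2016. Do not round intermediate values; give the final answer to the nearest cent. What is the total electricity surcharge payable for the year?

1 Jan – 18 May 2016: 24,424 kWh at $0.12/kWh → $2,930.88
19 May – 31 Dec 2016: 176,853 kWh at $0.03/kWh → $5,305.59

$8,236.47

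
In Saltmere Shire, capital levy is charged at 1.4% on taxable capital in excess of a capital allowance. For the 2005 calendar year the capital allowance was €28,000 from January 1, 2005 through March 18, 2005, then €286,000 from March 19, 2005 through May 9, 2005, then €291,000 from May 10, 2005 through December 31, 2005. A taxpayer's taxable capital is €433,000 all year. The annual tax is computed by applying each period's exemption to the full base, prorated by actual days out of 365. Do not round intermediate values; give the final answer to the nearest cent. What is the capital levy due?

January 1 – March 18, 2005: 77 days, exemption €28,000 → (€433,000 − €28,000) × 1.4% × 77/365 = €1,196.1370
March 19 – May 9, 2005: 52 days, exemption €286,000 → (€433,000 − €286,000) × 1.4% × 52/365 = €293.1945
May 10 – December 31, 2005: 236 days, exemption €291,000 → (€433,000 − €291,000) × 1.4% × 236/365 = €1,285.3918
Total = €2,774.7233

€2,774.72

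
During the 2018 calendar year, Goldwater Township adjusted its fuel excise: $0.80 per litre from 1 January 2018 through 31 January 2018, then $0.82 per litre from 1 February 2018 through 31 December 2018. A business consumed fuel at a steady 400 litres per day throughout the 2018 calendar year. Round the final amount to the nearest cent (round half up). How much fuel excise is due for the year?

$119,472.00

1 January – 31 January 2018: 31 days × 400 litres/day = 12,400 litres at $0.80/litre → $9,920.00
1 February – 31 December 2018: 334 days × 400 litres/day = 133,600 litres at $0.82/litre → $109,552.00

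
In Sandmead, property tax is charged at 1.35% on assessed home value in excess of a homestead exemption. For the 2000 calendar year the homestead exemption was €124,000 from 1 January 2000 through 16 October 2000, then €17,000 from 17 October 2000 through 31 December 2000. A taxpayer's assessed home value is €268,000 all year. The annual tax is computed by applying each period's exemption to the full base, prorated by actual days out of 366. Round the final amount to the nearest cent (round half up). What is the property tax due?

1 January – 16 October 2000: 290 days, exemption €124,000 → (€268,000 − €124,000) × 1.35% × 290/366 = €1,540.3279
17 October – 31 December 2000: 76 days, exemption €17,000 → (€268,000 − €17,000) × 1.35% × 76/366 = €703.6230
Total = €2,243.9508

€2,243.95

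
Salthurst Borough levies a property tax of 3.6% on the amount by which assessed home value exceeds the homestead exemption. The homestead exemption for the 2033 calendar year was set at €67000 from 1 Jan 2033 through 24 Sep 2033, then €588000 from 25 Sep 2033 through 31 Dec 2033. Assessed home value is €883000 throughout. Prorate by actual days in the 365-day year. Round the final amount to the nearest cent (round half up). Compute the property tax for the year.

€24340.14

1 Jan – 24 Sep 2033: 267 days, exemption €67000 → (€883000 − €67000) × 3.6% × 267/365 = €21488.7452
25 Sep – 31 Dec 2033: 98 days, exemption €588000 → (€883000 − €588000) × 3.6% × 98/365 = €2851.3973
Total = €24340.1425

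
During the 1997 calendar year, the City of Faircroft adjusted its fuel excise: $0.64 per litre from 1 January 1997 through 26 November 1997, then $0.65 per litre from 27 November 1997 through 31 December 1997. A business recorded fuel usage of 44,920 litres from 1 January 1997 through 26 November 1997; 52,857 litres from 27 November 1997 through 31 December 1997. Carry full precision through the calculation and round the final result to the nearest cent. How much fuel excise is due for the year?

1 January – 26 November 1997: 44,920 litres at $0.64/litre → $28,748.80
27 November – 31 December 1997: 52,857 litres at $0.65/litre → $34,357.05

$63,105.85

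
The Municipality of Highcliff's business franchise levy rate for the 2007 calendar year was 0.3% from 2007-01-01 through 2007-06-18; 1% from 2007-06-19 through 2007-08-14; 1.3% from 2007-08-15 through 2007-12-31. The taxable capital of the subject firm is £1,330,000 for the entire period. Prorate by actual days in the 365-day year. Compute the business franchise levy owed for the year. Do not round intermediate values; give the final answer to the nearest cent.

2007-01-01 to 2007-06-18: 169 days at 0.3% → £1,330,000 × 0.3% × 169/365 = £1,847.4247
2007-06-19 to 2007-08-14: 57 days at 1% → £1,330,000 × 1% × 57/365 = £2,076.9863
2007-08-15 to 2007-12-31: 139 days at 1.3% → £1,330,000 × 1.3% × 139/365 = £6,584.4110
Total = £10,508.8219

£10,508.82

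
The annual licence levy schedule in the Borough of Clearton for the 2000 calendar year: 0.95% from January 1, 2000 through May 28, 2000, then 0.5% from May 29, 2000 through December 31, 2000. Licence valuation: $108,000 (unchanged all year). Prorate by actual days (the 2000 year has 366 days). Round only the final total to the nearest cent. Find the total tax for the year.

January 1 – May 28, 2000: 149 days at 0.95% → $108,000 × 0.95% × 149/366 = $417.6885
May 29 – December 31, 2000: 217 days at 0.5% → $108,000 × 0.5% × 217/366 = $320.1639
Total = $737.8525

$737.85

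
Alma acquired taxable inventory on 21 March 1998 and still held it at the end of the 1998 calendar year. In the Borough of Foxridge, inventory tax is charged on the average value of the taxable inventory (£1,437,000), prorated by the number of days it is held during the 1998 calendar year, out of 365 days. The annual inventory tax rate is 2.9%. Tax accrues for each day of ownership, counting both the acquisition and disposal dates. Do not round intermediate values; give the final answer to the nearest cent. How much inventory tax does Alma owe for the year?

£32,653.36

Days held (21 March – 31 December 1998): 286 out of 365
Tax = £1,437,000 × 2.9% × 286/365 = £32,653.3644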